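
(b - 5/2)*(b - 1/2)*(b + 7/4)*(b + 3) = b^4 + 7*b^3/4 - 31*b^2/4 - 157*b/16 + 105/16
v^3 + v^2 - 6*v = v*(v - 2)*(v + 3)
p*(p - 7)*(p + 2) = p^3 - 5*p^2 - 14*p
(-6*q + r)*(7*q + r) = -42*q^2 + q*r + r^2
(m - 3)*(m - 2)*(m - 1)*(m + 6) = m^4 - 25*m^2 + 60*m - 36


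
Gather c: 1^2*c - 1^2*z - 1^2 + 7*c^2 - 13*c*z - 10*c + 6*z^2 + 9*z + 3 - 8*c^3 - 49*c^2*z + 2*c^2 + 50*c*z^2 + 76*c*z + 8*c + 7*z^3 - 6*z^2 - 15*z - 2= -8*c^3 + c^2*(9 - 49*z) + c*(50*z^2 + 63*z - 1) + 7*z^3 - 7*z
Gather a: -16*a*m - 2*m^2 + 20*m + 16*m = -16*a*m - 2*m^2 + 36*m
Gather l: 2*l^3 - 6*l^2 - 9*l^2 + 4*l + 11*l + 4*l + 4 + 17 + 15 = 2*l^3 - 15*l^2 + 19*l + 36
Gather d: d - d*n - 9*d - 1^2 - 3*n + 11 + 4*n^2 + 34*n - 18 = d*(-n - 8) + 4*n^2 + 31*n - 8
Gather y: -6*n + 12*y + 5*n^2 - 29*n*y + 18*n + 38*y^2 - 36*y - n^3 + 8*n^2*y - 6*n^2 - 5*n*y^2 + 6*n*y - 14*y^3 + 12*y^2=-n^3 - n^2 + 12*n - 14*y^3 + y^2*(50 - 5*n) + y*(8*n^2 - 23*n - 24)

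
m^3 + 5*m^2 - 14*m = m*(m - 2)*(m + 7)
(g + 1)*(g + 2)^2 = g^3 + 5*g^2 + 8*g + 4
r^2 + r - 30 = (r - 5)*(r + 6)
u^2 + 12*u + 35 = (u + 5)*(u + 7)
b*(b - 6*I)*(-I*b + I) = -I*b^3 - 6*b^2 + I*b^2 + 6*b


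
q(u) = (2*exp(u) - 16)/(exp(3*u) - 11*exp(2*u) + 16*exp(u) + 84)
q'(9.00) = 0.00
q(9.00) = 0.00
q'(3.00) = -0.01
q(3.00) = 0.01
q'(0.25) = 0.01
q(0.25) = -0.15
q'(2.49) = -0.04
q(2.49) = 0.02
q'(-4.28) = 0.00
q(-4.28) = -0.19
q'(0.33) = 0.01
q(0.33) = -0.15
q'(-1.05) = 0.01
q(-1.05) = -0.17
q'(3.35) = -0.01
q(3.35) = 0.00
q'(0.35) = 0.01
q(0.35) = -0.15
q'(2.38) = -0.05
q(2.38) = 0.02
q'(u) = (2*exp(u) - 16)*(-3*exp(3*u) + 22*exp(2*u) - 16*exp(u))/(exp(3*u) - 11*exp(2*u) + 16*exp(u) + 84)^2 + 2*exp(u)/(exp(3*u) - 11*exp(2*u) + 16*exp(u) + 84)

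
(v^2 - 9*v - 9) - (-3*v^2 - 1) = 4*v^2 - 9*v - 8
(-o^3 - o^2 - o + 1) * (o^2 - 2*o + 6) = -o^5 + o^4 - 5*o^3 - 3*o^2 - 8*o + 6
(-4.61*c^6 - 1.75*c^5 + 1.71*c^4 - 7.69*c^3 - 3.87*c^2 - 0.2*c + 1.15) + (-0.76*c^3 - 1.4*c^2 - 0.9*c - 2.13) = -4.61*c^6 - 1.75*c^5 + 1.71*c^4 - 8.45*c^3 - 5.27*c^2 - 1.1*c - 0.98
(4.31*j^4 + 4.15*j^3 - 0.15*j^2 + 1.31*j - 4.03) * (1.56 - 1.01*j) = -4.3531*j^5 + 2.5321*j^4 + 6.6255*j^3 - 1.5571*j^2 + 6.1139*j - 6.2868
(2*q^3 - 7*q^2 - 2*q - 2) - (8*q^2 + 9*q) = 2*q^3 - 15*q^2 - 11*q - 2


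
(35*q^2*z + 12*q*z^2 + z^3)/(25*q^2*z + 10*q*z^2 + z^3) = (7*q + z)/(5*q + z)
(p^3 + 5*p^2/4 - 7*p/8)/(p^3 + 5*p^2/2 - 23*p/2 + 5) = p*(4*p + 7)/(4*(p^2 + 3*p - 10))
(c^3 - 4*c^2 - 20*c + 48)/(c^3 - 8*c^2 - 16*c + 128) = (c^2 - 8*c + 12)/(c^2 - 12*c + 32)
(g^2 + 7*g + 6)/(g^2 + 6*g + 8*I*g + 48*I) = (g + 1)/(g + 8*I)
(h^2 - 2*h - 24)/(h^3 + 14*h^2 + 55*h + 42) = (h^2 - 2*h - 24)/(h^3 + 14*h^2 + 55*h + 42)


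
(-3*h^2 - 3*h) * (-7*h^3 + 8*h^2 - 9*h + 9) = 21*h^5 - 3*h^4 + 3*h^3 - 27*h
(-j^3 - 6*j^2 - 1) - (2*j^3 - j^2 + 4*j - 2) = -3*j^3 - 5*j^2 - 4*j + 1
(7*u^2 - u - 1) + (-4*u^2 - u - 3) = 3*u^2 - 2*u - 4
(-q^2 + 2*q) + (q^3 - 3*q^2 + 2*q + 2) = q^3 - 4*q^2 + 4*q + 2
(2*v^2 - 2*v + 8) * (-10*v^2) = -20*v^4 + 20*v^3 - 80*v^2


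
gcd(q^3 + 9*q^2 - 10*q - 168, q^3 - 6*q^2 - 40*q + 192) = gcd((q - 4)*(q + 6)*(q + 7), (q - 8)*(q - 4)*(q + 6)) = q^2 + 2*q - 24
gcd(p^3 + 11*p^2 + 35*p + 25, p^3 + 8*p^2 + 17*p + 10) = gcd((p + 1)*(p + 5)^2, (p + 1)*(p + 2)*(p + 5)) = p^2 + 6*p + 5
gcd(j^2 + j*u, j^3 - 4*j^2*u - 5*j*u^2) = j^2 + j*u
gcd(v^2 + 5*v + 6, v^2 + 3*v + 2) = v + 2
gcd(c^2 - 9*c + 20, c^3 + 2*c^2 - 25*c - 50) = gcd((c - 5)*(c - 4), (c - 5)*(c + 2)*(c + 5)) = c - 5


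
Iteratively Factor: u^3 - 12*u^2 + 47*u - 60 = (u - 5)*(u^2 - 7*u + 12) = (u - 5)*(u - 4)*(u - 3)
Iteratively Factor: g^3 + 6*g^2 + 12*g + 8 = (g + 2)*(g^2 + 4*g + 4) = (g + 2)^2*(g + 2)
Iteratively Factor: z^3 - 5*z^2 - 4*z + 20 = (z - 5)*(z^2 - 4) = (z - 5)*(z - 2)*(z + 2)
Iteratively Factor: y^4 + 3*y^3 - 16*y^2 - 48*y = (y + 3)*(y^3 - 16*y) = y*(y + 3)*(y^2 - 16) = y*(y + 3)*(y + 4)*(y - 4)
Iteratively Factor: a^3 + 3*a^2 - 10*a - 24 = (a + 4)*(a^2 - a - 6) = (a - 3)*(a + 4)*(a + 2)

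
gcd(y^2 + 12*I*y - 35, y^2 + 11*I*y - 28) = y + 7*I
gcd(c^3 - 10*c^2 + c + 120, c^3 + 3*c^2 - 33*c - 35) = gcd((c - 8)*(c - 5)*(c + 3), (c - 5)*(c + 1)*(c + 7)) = c - 5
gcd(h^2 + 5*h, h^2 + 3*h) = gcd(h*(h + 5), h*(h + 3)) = h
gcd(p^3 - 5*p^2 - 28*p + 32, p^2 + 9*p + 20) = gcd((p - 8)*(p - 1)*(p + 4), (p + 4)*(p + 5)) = p + 4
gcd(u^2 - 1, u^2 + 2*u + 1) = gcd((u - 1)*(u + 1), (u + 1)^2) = u + 1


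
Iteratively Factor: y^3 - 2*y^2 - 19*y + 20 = (y + 4)*(y^2 - 6*y + 5) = (y - 1)*(y + 4)*(y - 5)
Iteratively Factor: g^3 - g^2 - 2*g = (g - 2)*(g^2 + g) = g*(g - 2)*(g + 1)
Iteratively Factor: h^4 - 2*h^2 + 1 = (h - 1)*(h^3 + h^2 - h - 1) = (h - 1)*(h + 1)*(h^2 - 1) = (h - 1)^2*(h + 1)*(h + 1)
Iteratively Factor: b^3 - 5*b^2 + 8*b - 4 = (b - 2)*(b^2 - 3*b + 2) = (b - 2)^2*(b - 1)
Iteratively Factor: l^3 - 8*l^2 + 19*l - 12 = (l - 3)*(l^2 - 5*l + 4) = (l - 4)*(l - 3)*(l - 1)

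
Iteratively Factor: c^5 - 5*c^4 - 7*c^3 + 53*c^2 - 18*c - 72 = (c - 4)*(c^4 - c^3 - 11*c^2 + 9*c + 18) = (c - 4)*(c + 3)*(c^3 - 4*c^2 + c + 6) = (c - 4)*(c - 3)*(c + 3)*(c^2 - c - 2) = (c - 4)*(c - 3)*(c + 1)*(c + 3)*(c - 2)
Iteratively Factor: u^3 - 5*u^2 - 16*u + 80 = (u - 5)*(u^2 - 16) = (u - 5)*(u - 4)*(u + 4)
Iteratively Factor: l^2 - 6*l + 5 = (l - 5)*(l - 1)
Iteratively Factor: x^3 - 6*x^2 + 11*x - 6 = (x - 2)*(x^2 - 4*x + 3) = (x - 2)*(x - 1)*(x - 3)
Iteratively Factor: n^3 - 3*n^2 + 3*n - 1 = (n - 1)*(n^2 - 2*n + 1) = (n - 1)^2*(n - 1)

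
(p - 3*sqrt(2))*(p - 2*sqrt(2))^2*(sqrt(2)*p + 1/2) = sqrt(2)*p^4 - 27*p^3/2 + 57*sqrt(2)*p^2/2 - 32*p - 12*sqrt(2)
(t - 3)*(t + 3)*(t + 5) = t^3 + 5*t^2 - 9*t - 45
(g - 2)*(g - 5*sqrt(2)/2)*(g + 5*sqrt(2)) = g^3 - 2*g^2 + 5*sqrt(2)*g^2/2 - 25*g - 5*sqrt(2)*g + 50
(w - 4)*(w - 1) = w^2 - 5*w + 4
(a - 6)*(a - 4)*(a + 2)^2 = a^4 - 6*a^3 - 12*a^2 + 56*a + 96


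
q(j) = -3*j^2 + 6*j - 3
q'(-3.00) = 24.00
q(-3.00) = -48.00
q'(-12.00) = 78.00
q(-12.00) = -507.00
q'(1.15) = -0.90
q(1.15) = -0.07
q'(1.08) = -0.48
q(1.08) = -0.02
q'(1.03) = -0.18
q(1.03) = -0.00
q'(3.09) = -12.54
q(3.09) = -13.10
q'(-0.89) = 11.34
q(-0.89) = -10.72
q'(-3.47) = 26.82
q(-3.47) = -59.94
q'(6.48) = -32.88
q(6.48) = -90.09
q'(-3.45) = 26.70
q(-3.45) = -59.41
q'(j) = 6 - 6*j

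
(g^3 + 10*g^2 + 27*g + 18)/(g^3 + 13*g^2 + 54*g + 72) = (g + 1)/(g + 4)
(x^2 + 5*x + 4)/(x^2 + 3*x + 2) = (x + 4)/(x + 2)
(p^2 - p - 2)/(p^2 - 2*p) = (p + 1)/p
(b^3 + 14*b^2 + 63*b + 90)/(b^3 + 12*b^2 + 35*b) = (b^2 + 9*b + 18)/(b*(b + 7))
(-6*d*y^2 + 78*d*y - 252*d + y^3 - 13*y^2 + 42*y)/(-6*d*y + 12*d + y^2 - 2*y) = (y^2 - 13*y + 42)/(y - 2)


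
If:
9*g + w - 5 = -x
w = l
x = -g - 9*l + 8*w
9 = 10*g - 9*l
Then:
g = 5/8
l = -11/36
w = -11/36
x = -23/72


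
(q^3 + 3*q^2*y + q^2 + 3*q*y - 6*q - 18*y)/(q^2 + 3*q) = q + 3*y - 2 - 6*y/q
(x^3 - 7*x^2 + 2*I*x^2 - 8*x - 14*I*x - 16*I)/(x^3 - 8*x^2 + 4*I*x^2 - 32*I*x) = (x^2 + x*(1 + 2*I) + 2*I)/(x*(x + 4*I))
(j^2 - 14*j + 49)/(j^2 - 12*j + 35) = (j - 7)/(j - 5)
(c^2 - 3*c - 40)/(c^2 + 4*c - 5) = (c - 8)/(c - 1)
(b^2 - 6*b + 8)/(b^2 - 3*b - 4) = (b - 2)/(b + 1)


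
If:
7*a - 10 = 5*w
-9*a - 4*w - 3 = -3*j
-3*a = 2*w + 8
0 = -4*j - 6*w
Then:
No Solution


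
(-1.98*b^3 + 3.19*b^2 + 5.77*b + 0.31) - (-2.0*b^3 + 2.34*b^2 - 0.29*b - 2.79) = 0.02*b^3 + 0.85*b^2 + 6.06*b + 3.1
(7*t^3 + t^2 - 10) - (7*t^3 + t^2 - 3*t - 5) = 3*t - 5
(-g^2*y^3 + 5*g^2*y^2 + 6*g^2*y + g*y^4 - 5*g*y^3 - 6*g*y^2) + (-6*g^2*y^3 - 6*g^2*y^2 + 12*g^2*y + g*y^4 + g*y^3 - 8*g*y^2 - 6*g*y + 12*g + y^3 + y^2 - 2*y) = -7*g^2*y^3 - g^2*y^2 + 18*g^2*y + 2*g*y^4 - 4*g*y^3 - 14*g*y^2 - 6*g*y + 12*g + y^3 + y^2 - 2*y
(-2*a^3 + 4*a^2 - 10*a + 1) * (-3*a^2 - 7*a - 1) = 6*a^5 + 2*a^4 + 4*a^3 + 63*a^2 + 3*a - 1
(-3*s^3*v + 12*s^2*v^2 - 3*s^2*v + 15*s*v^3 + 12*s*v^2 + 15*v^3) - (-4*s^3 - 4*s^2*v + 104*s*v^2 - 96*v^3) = -3*s^3*v + 4*s^3 + 12*s^2*v^2 + s^2*v + 15*s*v^3 - 92*s*v^2 + 111*v^3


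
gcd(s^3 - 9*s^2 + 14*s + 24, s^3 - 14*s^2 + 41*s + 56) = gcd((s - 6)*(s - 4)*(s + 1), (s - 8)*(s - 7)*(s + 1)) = s + 1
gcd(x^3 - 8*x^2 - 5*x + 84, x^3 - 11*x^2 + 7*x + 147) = x^2 - 4*x - 21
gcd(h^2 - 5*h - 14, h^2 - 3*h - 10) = h + 2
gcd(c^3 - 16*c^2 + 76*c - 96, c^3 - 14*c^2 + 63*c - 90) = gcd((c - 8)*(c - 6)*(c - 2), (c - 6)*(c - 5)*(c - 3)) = c - 6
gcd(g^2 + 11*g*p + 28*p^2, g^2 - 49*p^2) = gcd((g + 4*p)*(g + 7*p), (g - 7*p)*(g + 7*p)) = g + 7*p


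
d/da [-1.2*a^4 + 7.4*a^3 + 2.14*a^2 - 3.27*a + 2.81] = -4.8*a^3 + 22.2*a^2 + 4.28*a - 3.27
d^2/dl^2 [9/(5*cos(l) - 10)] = 9*(sin(l)^2 - 2*cos(l) + 1)/(5*(cos(l) - 2)^3)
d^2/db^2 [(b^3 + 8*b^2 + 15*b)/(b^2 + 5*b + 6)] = -12/(b^3 + 6*b^2 + 12*b + 8)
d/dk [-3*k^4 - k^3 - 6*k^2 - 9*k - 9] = -12*k^3 - 3*k^2 - 12*k - 9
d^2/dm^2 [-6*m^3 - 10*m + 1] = -36*m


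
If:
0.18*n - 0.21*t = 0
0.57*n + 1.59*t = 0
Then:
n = 0.00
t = 0.00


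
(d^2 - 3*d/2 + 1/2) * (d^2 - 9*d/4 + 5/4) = d^4 - 15*d^3/4 + 41*d^2/8 - 3*d + 5/8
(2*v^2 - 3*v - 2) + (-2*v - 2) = 2*v^2 - 5*v - 4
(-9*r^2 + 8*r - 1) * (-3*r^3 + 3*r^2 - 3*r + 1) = 27*r^5 - 51*r^4 + 54*r^3 - 36*r^2 + 11*r - 1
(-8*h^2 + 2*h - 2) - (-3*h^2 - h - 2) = -5*h^2 + 3*h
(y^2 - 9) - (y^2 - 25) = 16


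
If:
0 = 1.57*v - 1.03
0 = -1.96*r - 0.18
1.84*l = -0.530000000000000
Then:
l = -0.29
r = -0.09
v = 0.66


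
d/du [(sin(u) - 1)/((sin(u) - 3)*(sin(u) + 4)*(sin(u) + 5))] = (-2*sin(u)^3 - 3*sin(u)^2 + 12*sin(u) - 67)*cos(u)/((sin(u) - 3)^2*(sin(u) + 4)^2*(sin(u) + 5)^2)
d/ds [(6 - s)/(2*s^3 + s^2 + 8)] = (-2*s^3 - s^2 + 2*s*(s - 6)*(3*s + 1) - 8)/(2*s^3 + s^2 + 8)^2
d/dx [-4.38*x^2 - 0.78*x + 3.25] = -8.76*x - 0.78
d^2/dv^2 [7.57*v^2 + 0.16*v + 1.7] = 15.1400000000000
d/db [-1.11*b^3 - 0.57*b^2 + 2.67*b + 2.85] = -3.33*b^2 - 1.14*b + 2.67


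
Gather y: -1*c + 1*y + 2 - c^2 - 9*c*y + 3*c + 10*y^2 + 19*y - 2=-c^2 + 2*c + 10*y^2 + y*(20 - 9*c)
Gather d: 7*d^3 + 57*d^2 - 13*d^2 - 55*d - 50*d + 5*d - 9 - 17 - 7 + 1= 7*d^3 + 44*d^2 - 100*d - 32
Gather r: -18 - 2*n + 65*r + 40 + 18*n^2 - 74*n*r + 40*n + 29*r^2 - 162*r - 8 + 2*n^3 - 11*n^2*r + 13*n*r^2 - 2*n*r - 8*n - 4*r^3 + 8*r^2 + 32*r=2*n^3 + 18*n^2 + 30*n - 4*r^3 + r^2*(13*n + 37) + r*(-11*n^2 - 76*n - 65) + 14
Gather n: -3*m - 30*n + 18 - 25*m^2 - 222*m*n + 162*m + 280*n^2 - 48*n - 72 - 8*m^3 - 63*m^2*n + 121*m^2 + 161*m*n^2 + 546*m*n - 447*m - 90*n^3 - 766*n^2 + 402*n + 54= -8*m^3 + 96*m^2 - 288*m - 90*n^3 + n^2*(161*m - 486) + n*(-63*m^2 + 324*m + 324)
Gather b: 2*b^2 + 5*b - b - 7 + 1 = 2*b^2 + 4*b - 6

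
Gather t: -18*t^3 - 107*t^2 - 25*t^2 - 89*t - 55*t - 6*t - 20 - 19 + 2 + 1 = -18*t^3 - 132*t^2 - 150*t - 36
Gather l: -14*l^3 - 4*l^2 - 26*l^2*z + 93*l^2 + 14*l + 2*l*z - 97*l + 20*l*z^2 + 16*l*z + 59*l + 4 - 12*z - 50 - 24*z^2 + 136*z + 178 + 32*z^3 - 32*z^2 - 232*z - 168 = -14*l^3 + l^2*(89 - 26*z) + l*(20*z^2 + 18*z - 24) + 32*z^3 - 56*z^2 - 108*z - 36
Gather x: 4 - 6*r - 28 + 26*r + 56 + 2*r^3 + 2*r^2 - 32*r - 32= 2*r^3 + 2*r^2 - 12*r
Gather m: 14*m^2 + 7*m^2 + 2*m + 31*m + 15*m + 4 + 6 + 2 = 21*m^2 + 48*m + 12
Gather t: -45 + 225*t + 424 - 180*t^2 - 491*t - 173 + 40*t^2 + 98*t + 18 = -140*t^2 - 168*t + 224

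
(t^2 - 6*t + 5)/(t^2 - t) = (t - 5)/t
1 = 1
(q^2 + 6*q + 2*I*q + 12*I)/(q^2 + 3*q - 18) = (q + 2*I)/(q - 3)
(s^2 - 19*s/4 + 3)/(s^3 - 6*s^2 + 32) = (s - 3/4)/(s^2 - 2*s - 8)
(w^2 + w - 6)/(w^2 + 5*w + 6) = (w - 2)/(w + 2)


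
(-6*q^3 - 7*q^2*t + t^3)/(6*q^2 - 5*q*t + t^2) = (-2*q^2 - 3*q*t - t^2)/(2*q - t)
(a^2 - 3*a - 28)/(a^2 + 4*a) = (a - 7)/a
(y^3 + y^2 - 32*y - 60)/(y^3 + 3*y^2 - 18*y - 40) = (y - 6)/(y - 4)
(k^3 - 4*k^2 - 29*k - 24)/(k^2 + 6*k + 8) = (k^3 - 4*k^2 - 29*k - 24)/(k^2 + 6*k + 8)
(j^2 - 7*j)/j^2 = (j - 7)/j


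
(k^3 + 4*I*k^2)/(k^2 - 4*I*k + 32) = k^2/(k - 8*I)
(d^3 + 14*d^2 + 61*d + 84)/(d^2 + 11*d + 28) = d + 3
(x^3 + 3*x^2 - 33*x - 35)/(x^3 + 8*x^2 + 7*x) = (x - 5)/x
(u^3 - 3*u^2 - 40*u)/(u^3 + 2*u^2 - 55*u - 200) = u/(u + 5)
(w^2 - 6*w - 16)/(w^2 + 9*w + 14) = (w - 8)/(w + 7)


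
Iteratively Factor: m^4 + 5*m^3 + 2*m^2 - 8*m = (m)*(m^3 + 5*m^2 + 2*m - 8) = m*(m - 1)*(m^2 + 6*m + 8) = m*(m - 1)*(m + 2)*(m + 4)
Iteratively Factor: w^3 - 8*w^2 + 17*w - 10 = (w - 1)*(w^2 - 7*w + 10) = (w - 5)*(w - 1)*(w - 2)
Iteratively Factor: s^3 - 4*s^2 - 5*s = (s - 5)*(s^2 + s) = s*(s - 5)*(s + 1)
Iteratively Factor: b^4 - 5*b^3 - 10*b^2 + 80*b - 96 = (b - 2)*(b^3 - 3*b^2 - 16*b + 48) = (b - 3)*(b - 2)*(b^2 - 16) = (b - 4)*(b - 3)*(b - 2)*(b + 4)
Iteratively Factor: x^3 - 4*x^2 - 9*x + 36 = (x - 3)*(x^2 - x - 12) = (x - 4)*(x - 3)*(x + 3)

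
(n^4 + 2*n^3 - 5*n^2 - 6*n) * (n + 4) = n^5 + 6*n^4 + 3*n^3 - 26*n^2 - 24*n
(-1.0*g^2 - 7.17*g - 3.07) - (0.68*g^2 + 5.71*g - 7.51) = -1.68*g^2 - 12.88*g + 4.44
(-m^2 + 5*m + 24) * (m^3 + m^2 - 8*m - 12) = -m^5 + 4*m^4 + 37*m^3 - 4*m^2 - 252*m - 288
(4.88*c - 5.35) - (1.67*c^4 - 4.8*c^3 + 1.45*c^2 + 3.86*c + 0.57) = -1.67*c^4 + 4.8*c^3 - 1.45*c^2 + 1.02*c - 5.92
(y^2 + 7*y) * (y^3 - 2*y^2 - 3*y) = y^5 + 5*y^4 - 17*y^3 - 21*y^2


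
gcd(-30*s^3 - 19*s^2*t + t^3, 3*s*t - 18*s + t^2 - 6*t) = 3*s + t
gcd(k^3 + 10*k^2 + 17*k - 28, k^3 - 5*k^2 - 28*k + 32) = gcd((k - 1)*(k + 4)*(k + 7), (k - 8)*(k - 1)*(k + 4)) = k^2 + 3*k - 4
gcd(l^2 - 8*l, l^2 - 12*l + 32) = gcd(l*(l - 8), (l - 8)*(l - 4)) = l - 8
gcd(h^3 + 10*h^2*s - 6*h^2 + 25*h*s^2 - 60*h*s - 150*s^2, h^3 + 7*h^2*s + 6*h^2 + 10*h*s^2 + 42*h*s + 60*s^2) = h + 5*s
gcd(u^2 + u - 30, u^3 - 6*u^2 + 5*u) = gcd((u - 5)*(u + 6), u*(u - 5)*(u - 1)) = u - 5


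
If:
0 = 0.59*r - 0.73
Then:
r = 1.24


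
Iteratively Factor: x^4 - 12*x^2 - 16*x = (x + 2)*(x^3 - 2*x^2 - 8*x) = x*(x + 2)*(x^2 - 2*x - 8) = x*(x + 2)^2*(x - 4)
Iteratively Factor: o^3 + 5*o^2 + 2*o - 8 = (o + 2)*(o^2 + 3*o - 4) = (o - 1)*(o + 2)*(o + 4)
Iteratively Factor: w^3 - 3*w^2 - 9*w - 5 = (w + 1)*(w^2 - 4*w - 5) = (w + 1)^2*(w - 5)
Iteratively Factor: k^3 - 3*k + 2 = (k - 1)*(k^2 + k - 2) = (k - 1)*(k + 2)*(k - 1)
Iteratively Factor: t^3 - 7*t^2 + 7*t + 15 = (t - 3)*(t^2 - 4*t - 5) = (t - 5)*(t - 3)*(t + 1)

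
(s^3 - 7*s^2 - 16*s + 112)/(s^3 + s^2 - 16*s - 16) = (s - 7)/(s + 1)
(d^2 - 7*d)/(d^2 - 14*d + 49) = d/(d - 7)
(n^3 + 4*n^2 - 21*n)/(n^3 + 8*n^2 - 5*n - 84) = n/(n + 4)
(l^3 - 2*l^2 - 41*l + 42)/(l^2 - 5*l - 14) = (l^2 + 5*l - 6)/(l + 2)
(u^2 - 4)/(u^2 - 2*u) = (u + 2)/u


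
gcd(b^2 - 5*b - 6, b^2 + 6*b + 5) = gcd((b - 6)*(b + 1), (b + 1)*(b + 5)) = b + 1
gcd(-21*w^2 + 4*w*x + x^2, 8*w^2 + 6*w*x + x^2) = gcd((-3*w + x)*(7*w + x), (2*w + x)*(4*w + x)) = 1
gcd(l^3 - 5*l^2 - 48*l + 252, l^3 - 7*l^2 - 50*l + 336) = l^2 + l - 42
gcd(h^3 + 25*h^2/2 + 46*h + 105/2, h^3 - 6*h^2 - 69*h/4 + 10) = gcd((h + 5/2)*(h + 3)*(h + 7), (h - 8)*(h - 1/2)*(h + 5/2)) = h + 5/2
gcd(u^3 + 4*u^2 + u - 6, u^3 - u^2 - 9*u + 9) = u^2 + 2*u - 3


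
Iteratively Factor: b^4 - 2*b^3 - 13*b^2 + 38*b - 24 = (b - 2)*(b^3 - 13*b + 12) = (b - 2)*(b + 4)*(b^2 - 4*b + 3) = (b - 2)*(b - 1)*(b + 4)*(b - 3)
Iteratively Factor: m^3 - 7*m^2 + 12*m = (m - 3)*(m^2 - 4*m) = (m - 4)*(m - 3)*(m)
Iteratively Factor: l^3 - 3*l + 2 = (l - 1)*(l^2 + l - 2) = (l - 1)*(l + 2)*(l - 1)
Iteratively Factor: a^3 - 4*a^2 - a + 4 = (a + 1)*(a^2 - 5*a + 4) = (a - 4)*(a + 1)*(a - 1)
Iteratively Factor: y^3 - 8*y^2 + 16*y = (y)*(y^2 - 8*y + 16) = y*(y - 4)*(y - 4)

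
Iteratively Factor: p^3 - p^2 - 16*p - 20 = (p + 2)*(p^2 - 3*p - 10) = (p - 5)*(p + 2)*(p + 2)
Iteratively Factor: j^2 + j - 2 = (j + 2)*(j - 1)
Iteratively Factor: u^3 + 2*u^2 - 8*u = (u + 4)*(u^2 - 2*u) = u*(u + 4)*(u - 2)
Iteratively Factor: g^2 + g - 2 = (g + 2)*(g - 1)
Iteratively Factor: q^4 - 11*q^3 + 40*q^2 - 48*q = (q - 4)*(q^3 - 7*q^2 + 12*q) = q*(q - 4)*(q^2 - 7*q + 12) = q*(q - 4)^2*(q - 3)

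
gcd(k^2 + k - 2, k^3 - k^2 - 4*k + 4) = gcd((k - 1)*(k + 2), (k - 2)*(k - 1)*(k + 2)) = k^2 + k - 2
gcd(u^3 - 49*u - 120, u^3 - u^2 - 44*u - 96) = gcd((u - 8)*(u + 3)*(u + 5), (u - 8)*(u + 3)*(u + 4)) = u^2 - 5*u - 24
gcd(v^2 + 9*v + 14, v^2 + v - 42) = v + 7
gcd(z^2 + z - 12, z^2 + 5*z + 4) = z + 4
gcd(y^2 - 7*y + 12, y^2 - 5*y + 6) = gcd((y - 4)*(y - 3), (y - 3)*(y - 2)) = y - 3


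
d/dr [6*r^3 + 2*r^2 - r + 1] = 18*r^2 + 4*r - 1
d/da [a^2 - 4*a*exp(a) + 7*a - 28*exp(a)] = -4*a*exp(a) + 2*a - 32*exp(a) + 7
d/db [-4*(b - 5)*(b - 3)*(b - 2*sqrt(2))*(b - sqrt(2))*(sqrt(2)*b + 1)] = -20*sqrt(2)*b^4 + 80*b^3 + 128*sqrt(2)*b^3 - 480*b^2 - 192*sqrt(2)*b^2 + 64*sqrt(2)*b + 568*b - 60*sqrt(2) + 128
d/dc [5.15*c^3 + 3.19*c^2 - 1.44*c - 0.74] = 15.45*c^2 + 6.38*c - 1.44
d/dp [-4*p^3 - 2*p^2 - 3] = 4*p*(-3*p - 1)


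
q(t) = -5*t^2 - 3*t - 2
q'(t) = -10*t - 3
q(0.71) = -6.65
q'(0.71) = -10.10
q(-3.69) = -59.01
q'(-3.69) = 33.90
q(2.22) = -33.30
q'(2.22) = -25.20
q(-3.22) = -44.18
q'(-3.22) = 29.20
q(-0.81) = -2.85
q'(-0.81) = 5.10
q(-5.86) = -156.12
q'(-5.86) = 55.60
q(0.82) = -7.82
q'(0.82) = -11.20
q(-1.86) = -13.72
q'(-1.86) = 15.60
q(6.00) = -200.00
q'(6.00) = -63.00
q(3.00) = -56.00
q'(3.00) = -33.00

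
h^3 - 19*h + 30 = (h - 3)*(h - 2)*(h + 5)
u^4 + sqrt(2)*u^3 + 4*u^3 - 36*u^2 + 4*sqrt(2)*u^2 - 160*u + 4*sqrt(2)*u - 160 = (u + 2)^2*(u - 4*sqrt(2))*(u + 5*sqrt(2))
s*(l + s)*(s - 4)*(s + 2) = l*s^3 - 2*l*s^2 - 8*l*s + s^4 - 2*s^3 - 8*s^2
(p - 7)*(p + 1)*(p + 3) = p^3 - 3*p^2 - 25*p - 21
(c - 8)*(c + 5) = c^2 - 3*c - 40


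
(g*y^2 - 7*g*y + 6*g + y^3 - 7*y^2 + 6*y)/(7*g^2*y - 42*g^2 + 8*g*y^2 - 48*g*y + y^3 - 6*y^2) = (y - 1)/(7*g + y)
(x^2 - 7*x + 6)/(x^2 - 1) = (x - 6)/(x + 1)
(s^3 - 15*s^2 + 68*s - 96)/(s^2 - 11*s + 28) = (s^2 - 11*s + 24)/(s - 7)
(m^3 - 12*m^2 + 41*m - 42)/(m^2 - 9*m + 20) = (m^3 - 12*m^2 + 41*m - 42)/(m^2 - 9*m + 20)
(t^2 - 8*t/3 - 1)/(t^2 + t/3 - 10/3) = (3*t^2 - 8*t - 3)/(3*t^2 + t - 10)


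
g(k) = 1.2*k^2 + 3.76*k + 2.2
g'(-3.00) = -3.44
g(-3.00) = 1.72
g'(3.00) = 10.96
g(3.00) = 24.28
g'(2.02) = 8.61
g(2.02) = 14.69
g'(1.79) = 8.06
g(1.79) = 12.78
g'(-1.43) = 0.33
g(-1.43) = -0.72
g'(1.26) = 6.78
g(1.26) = 8.84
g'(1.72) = 7.89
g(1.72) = 12.22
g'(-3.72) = -5.17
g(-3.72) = 4.82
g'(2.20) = 9.04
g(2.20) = 16.28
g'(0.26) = 4.38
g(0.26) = 3.26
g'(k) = 2.4*k + 3.76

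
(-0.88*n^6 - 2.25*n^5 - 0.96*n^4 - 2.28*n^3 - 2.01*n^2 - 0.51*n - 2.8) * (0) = 0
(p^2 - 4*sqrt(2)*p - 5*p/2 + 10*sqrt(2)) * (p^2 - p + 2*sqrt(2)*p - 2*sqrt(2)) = p^4 - 7*p^3/2 - 2*sqrt(2)*p^3 - 27*p^2/2 + 7*sqrt(2)*p^2 - 5*sqrt(2)*p + 56*p - 40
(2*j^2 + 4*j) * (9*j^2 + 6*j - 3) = 18*j^4 + 48*j^3 + 18*j^2 - 12*j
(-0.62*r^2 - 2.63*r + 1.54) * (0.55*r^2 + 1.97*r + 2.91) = -0.341*r^4 - 2.6679*r^3 - 6.1383*r^2 - 4.6195*r + 4.4814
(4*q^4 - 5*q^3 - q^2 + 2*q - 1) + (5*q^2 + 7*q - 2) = 4*q^4 - 5*q^3 + 4*q^2 + 9*q - 3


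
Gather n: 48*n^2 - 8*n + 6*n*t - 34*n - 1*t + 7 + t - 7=48*n^2 + n*(6*t - 42)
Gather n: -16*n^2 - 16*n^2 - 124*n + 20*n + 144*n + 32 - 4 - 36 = -32*n^2 + 40*n - 8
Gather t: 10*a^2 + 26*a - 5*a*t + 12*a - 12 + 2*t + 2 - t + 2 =10*a^2 + 38*a + t*(1 - 5*a) - 8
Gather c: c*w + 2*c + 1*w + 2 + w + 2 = c*(w + 2) + 2*w + 4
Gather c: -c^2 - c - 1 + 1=-c^2 - c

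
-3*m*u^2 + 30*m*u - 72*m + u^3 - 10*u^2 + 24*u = (-3*m + u)*(u - 6)*(u - 4)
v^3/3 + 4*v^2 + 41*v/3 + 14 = (v/3 + 1)*(v + 2)*(v + 7)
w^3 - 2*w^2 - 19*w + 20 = (w - 5)*(w - 1)*(w + 4)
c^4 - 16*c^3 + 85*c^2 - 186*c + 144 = (c - 8)*(c - 3)^2*(c - 2)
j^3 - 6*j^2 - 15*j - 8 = (j - 8)*(j + 1)^2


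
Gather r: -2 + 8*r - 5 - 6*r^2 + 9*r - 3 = -6*r^2 + 17*r - 10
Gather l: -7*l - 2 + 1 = -7*l - 1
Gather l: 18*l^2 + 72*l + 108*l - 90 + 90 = 18*l^2 + 180*l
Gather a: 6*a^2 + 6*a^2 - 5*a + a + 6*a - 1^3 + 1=12*a^2 + 2*a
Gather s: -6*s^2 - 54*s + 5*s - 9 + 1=-6*s^2 - 49*s - 8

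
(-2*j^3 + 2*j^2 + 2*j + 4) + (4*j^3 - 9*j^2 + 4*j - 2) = 2*j^3 - 7*j^2 + 6*j + 2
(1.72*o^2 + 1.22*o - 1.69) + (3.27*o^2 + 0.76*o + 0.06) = 4.99*o^2 + 1.98*o - 1.63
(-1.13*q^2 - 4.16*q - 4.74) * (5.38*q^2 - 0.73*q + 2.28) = -6.0794*q^4 - 21.5559*q^3 - 25.0408*q^2 - 6.0246*q - 10.8072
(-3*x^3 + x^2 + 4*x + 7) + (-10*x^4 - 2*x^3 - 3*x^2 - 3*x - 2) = -10*x^4 - 5*x^3 - 2*x^2 + x + 5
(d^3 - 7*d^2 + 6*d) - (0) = d^3 - 7*d^2 + 6*d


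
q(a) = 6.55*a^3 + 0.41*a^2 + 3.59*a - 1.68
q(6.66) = 1975.34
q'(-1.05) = 24.39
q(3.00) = 189.63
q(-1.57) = -31.65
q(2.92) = 175.37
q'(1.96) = 80.68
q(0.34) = -0.15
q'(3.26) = 215.10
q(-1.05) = -12.58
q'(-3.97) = 310.04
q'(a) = 19.65*a^2 + 0.82*a + 3.59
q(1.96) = 56.25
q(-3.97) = -419.31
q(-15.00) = -22069.53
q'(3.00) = 182.90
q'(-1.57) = 50.74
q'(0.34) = 6.14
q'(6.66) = 880.64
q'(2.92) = 173.53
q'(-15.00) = 4412.54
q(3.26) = 241.31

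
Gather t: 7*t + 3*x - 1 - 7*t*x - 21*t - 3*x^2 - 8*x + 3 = t*(-7*x - 14) - 3*x^2 - 5*x + 2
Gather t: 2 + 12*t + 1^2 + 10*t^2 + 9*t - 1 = 10*t^2 + 21*t + 2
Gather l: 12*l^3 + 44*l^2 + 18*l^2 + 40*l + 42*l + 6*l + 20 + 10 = 12*l^3 + 62*l^2 + 88*l + 30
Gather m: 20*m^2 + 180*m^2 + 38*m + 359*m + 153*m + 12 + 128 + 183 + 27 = 200*m^2 + 550*m + 350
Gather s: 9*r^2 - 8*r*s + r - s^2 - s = 9*r^2 + r - s^2 + s*(-8*r - 1)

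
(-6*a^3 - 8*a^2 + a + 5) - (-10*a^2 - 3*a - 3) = -6*a^3 + 2*a^2 + 4*a + 8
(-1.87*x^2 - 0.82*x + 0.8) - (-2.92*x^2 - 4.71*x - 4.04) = 1.05*x^2 + 3.89*x + 4.84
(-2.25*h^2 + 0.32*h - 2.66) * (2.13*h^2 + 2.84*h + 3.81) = -4.7925*h^4 - 5.7084*h^3 - 13.3295*h^2 - 6.3352*h - 10.1346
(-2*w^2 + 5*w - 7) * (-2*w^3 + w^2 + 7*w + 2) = 4*w^5 - 12*w^4 + 5*w^3 + 24*w^2 - 39*w - 14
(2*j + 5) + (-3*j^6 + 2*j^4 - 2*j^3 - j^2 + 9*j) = -3*j^6 + 2*j^4 - 2*j^3 - j^2 + 11*j + 5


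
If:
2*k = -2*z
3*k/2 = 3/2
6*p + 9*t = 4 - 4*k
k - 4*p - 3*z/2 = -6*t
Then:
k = 1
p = 5/16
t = -5/24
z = -1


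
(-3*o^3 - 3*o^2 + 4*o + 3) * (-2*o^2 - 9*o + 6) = 6*o^5 + 33*o^4 + o^3 - 60*o^2 - 3*o + 18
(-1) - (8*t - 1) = -8*t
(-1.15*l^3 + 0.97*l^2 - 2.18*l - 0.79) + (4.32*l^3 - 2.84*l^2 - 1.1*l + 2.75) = 3.17*l^3 - 1.87*l^2 - 3.28*l + 1.96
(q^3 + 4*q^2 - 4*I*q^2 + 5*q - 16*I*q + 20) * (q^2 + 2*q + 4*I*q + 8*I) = q^5 + 6*q^4 + 29*q^3 + 126*q^2 + 20*I*q^2 + 168*q + 120*I*q + 160*I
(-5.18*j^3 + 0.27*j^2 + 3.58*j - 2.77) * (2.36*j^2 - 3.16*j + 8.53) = -12.2248*j^5 + 17.006*j^4 - 36.5898*j^3 - 15.5469*j^2 + 39.2906*j - 23.6281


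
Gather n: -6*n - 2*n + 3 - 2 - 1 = -8*n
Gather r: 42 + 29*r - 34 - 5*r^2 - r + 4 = -5*r^2 + 28*r + 12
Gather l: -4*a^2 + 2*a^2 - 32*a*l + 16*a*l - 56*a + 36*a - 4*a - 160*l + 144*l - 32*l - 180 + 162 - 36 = -2*a^2 - 24*a + l*(-16*a - 48) - 54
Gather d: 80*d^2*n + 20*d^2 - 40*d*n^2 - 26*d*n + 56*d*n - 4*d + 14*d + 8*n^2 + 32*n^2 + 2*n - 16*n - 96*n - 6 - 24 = d^2*(80*n + 20) + d*(-40*n^2 + 30*n + 10) + 40*n^2 - 110*n - 30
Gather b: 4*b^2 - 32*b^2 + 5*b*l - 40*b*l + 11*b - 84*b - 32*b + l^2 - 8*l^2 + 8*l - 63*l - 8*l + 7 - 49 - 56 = -28*b^2 + b*(-35*l - 105) - 7*l^2 - 63*l - 98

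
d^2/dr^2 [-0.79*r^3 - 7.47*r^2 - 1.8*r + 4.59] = -4.74*r - 14.94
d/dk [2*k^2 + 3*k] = 4*k + 3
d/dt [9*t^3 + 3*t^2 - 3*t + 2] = 27*t^2 + 6*t - 3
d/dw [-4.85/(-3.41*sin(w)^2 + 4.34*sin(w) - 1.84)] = (21.049 - 33.077*sin(w))*cos(w)/(3.41*sin(w)^2 - 4.34*sin(w) + 1.84)^2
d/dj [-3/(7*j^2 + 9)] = 42*j/(7*j^2 + 9)^2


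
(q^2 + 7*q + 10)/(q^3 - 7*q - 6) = (q + 5)/(q^2 - 2*q - 3)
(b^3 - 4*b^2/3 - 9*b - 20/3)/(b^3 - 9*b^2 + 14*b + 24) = (b + 5/3)/(b - 6)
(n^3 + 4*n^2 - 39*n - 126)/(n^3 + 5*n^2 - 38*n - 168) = (n + 3)/(n + 4)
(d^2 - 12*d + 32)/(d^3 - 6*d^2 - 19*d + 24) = (d - 4)/(d^2 + 2*d - 3)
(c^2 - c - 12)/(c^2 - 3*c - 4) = (c + 3)/(c + 1)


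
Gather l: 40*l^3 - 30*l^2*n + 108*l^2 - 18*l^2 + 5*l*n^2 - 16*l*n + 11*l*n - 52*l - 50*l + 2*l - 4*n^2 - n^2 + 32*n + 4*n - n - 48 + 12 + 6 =40*l^3 + l^2*(90 - 30*n) + l*(5*n^2 - 5*n - 100) - 5*n^2 + 35*n - 30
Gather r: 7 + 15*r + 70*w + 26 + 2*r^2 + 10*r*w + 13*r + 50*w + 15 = 2*r^2 + r*(10*w + 28) + 120*w + 48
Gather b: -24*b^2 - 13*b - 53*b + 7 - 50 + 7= -24*b^2 - 66*b - 36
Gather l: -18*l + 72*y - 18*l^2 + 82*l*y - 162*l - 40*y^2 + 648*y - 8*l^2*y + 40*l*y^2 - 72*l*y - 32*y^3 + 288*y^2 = l^2*(-8*y - 18) + l*(40*y^2 + 10*y - 180) - 32*y^3 + 248*y^2 + 720*y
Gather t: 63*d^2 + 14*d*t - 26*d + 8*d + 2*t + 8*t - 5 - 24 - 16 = 63*d^2 - 18*d + t*(14*d + 10) - 45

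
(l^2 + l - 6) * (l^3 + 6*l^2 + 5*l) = l^5 + 7*l^4 + 5*l^3 - 31*l^2 - 30*l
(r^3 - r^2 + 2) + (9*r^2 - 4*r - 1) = r^3 + 8*r^2 - 4*r + 1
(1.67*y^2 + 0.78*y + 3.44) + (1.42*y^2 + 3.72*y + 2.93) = 3.09*y^2 + 4.5*y + 6.37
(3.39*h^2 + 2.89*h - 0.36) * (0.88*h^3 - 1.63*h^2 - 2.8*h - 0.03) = 2.9832*h^5 - 2.9825*h^4 - 14.5195*h^3 - 7.6069*h^2 + 0.9213*h + 0.0108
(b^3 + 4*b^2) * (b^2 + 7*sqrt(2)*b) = b^5 + 4*b^4 + 7*sqrt(2)*b^4 + 28*sqrt(2)*b^3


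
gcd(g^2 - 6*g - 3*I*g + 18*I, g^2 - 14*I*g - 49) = 1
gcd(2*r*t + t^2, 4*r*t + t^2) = t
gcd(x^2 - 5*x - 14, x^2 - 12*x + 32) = 1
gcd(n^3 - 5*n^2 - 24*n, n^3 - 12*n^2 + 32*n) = n^2 - 8*n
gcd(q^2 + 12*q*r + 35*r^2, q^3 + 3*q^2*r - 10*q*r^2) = q + 5*r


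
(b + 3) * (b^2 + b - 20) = b^3 + 4*b^2 - 17*b - 60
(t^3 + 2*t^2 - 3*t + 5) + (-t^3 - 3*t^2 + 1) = -t^2 - 3*t + 6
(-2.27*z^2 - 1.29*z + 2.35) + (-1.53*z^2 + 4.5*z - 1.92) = -3.8*z^2 + 3.21*z + 0.43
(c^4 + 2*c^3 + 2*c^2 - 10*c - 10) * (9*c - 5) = 9*c^5 + 13*c^4 + 8*c^3 - 100*c^2 - 40*c + 50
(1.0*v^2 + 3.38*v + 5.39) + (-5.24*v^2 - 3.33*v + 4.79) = -4.24*v^2 + 0.0499999999999998*v + 10.18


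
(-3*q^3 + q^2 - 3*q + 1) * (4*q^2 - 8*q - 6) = -12*q^5 + 28*q^4 - 2*q^3 + 22*q^2 + 10*q - 6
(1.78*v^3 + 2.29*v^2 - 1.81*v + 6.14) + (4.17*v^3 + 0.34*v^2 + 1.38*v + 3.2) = 5.95*v^3 + 2.63*v^2 - 0.43*v + 9.34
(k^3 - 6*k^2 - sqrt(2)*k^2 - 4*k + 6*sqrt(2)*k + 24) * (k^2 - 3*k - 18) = k^5 - 9*k^4 - sqrt(2)*k^4 - 4*k^3 + 9*sqrt(2)*k^3 + 144*k^2 - 108*sqrt(2)*k - 432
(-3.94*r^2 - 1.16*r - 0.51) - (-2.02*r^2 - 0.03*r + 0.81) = -1.92*r^2 - 1.13*r - 1.32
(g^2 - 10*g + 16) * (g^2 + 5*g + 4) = g^4 - 5*g^3 - 30*g^2 + 40*g + 64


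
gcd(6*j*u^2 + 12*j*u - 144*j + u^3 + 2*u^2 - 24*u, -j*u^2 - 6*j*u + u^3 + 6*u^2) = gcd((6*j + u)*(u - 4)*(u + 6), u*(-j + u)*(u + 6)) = u + 6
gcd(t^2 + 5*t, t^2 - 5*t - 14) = 1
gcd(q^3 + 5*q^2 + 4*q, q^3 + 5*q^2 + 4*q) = q^3 + 5*q^2 + 4*q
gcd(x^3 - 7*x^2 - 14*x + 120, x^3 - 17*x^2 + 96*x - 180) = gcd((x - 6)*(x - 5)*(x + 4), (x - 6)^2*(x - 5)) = x^2 - 11*x + 30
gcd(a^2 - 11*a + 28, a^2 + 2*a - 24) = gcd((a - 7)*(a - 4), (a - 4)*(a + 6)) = a - 4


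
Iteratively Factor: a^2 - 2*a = (a - 2)*(a)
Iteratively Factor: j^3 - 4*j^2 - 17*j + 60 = (j + 4)*(j^2 - 8*j + 15) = (j - 3)*(j + 4)*(j - 5)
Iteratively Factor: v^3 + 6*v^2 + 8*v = (v + 4)*(v^2 + 2*v) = (v + 2)*(v + 4)*(v)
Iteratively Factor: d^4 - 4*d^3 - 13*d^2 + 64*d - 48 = (d + 4)*(d^3 - 8*d^2 + 19*d - 12) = (d - 1)*(d + 4)*(d^2 - 7*d + 12) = (d - 3)*(d - 1)*(d + 4)*(d - 4)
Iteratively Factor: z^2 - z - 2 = (z - 2)*(z + 1)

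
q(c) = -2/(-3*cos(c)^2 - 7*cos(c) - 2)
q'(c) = -2*(-6*sin(c)*cos(c) - 7*sin(c))/(-3*cos(c)^2 - 7*cos(c) - 2)^2 = 2*(6*cos(c) + 7)*sin(c)/(3*cos(c)^2 + 7*cos(c) + 2)^2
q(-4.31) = -7.11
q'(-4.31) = 108.20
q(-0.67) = 0.21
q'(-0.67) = -0.17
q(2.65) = -1.09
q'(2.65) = 0.48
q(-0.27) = 0.17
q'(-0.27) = -0.05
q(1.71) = 1.84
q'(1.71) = 10.35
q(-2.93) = -1.01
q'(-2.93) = -0.12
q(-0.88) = 0.26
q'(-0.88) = -0.28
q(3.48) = -1.03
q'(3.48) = -0.24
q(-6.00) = 0.17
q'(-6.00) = 0.05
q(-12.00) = 0.20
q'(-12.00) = 0.13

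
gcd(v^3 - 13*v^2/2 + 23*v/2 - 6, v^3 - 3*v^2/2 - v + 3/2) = v^2 - 5*v/2 + 3/2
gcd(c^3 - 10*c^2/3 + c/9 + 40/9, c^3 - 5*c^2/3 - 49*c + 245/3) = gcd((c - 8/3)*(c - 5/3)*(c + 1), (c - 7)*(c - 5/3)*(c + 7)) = c - 5/3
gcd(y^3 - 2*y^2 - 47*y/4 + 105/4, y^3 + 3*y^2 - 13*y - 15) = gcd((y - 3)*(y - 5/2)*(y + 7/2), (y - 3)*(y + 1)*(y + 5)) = y - 3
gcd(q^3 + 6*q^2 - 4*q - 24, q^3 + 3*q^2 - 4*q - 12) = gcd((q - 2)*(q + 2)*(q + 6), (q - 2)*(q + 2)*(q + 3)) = q^2 - 4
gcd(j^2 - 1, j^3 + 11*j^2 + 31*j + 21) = j + 1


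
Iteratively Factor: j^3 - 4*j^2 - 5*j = (j + 1)*(j^2 - 5*j) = j*(j + 1)*(j - 5)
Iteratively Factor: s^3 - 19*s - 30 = (s + 3)*(s^2 - 3*s - 10) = (s - 5)*(s + 3)*(s + 2)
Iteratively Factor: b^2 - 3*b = (b)*(b - 3)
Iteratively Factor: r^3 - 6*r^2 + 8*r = (r)*(r^2 - 6*r + 8) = r*(r - 4)*(r - 2)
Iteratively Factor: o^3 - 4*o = (o)*(o^2 - 4) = o*(o + 2)*(o - 2)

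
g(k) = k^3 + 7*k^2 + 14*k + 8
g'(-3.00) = -1.00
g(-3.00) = 2.00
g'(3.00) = 83.00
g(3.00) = 140.00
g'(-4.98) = 18.68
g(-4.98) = -11.62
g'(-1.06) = 2.53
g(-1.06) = -0.17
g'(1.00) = 31.00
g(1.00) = 30.00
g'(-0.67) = 5.97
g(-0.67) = 1.46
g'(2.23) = 60.14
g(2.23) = 85.12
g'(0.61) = 23.66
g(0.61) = 19.37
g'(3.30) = 92.87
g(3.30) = 166.37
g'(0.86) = 28.26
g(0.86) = 25.85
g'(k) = 3*k^2 + 14*k + 14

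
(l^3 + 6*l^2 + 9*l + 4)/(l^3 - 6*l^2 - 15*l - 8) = (l + 4)/(l - 8)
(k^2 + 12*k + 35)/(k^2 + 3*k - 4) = (k^2 + 12*k + 35)/(k^2 + 3*k - 4)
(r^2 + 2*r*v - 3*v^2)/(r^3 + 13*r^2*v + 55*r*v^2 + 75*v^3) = (r - v)/(r^2 + 10*r*v + 25*v^2)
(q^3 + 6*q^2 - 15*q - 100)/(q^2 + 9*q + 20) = (q^2 + q - 20)/(q + 4)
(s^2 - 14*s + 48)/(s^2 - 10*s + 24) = (s - 8)/(s - 4)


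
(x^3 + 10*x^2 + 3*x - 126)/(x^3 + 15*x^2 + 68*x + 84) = (x - 3)/(x + 2)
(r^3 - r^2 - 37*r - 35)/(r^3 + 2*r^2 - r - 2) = (r^2 - 2*r - 35)/(r^2 + r - 2)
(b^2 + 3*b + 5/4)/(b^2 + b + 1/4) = (2*b + 5)/(2*b + 1)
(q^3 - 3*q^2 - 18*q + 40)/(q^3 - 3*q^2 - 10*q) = (q^2 + 2*q - 8)/(q*(q + 2))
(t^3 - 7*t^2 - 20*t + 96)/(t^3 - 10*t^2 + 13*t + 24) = (t + 4)/(t + 1)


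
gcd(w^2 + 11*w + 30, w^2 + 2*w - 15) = w + 5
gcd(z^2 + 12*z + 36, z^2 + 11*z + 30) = z + 6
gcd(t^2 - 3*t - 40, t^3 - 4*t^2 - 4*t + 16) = 1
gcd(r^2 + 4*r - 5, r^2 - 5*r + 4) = r - 1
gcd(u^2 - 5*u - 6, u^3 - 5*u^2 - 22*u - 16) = u + 1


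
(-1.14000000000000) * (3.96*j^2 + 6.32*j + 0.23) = -4.5144*j^2 - 7.2048*j - 0.2622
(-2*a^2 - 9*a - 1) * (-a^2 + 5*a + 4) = 2*a^4 - a^3 - 52*a^2 - 41*a - 4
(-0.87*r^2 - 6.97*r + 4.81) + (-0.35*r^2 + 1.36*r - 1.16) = -1.22*r^2 - 5.61*r + 3.65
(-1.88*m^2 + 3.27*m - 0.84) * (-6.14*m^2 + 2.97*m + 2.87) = 11.5432*m^4 - 25.6614*m^3 + 9.4739*m^2 + 6.8901*m - 2.4108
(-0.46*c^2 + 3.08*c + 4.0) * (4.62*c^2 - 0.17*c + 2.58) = -2.1252*c^4 + 14.3078*c^3 + 16.7696*c^2 + 7.2664*c + 10.32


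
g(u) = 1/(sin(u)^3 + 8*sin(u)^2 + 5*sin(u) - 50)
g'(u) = (-3*sin(u)^2*cos(u) - 16*sin(u)*cos(u) - 5*cos(u))/(sin(u)^3 + 8*sin(u)^2 + 5*sin(u) - 50)^2 = -(3*sin(u) + 1)*cos(u)/((sin(u) - 2)^2*(sin(u) + 5)^3)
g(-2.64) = -0.02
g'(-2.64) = -0.00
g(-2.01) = -0.02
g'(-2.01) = -0.00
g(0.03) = -0.02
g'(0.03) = -0.00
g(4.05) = -0.02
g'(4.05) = -0.00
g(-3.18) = -0.02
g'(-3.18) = 0.00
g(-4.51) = -0.03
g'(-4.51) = 0.00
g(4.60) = -0.02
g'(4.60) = -0.00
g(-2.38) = -0.02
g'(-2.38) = -0.00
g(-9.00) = -0.02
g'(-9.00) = 0.00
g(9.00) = -0.02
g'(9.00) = 0.01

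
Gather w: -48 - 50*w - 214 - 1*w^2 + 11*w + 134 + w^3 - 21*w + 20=w^3 - w^2 - 60*w - 108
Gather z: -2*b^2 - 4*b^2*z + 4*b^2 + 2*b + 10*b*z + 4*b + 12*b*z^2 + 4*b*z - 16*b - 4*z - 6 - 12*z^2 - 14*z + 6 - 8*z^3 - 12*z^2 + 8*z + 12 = 2*b^2 - 10*b - 8*z^3 + z^2*(12*b - 24) + z*(-4*b^2 + 14*b - 10) + 12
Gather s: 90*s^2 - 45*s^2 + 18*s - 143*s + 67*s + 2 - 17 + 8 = 45*s^2 - 58*s - 7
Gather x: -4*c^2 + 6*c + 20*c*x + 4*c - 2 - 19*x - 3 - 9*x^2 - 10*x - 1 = -4*c^2 + 10*c - 9*x^2 + x*(20*c - 29) - 6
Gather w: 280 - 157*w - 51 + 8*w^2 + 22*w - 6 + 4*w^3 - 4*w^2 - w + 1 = 4*w^3 + 4*w^2 - 136*w + 224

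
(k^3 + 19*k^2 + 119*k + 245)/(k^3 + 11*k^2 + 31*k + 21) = (k^2 + 12*k + 35)/(k^2 + 4*k + 3)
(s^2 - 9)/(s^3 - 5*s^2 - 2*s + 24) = (s + 3)/(s^2 - 2*s - 8)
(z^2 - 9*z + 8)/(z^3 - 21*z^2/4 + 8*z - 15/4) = 4*(z - 8)/(4*z^2 - 17*z + 15)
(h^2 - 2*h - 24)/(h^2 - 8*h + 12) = (h + 4)/(h - 2)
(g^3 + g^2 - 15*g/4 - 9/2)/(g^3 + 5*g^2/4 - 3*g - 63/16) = 4*(g - 2)/(4*g - 7)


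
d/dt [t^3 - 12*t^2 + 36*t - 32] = 3*t^2 - 24*t + 36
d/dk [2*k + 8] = 2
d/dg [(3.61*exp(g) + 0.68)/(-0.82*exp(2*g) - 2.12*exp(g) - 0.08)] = (2.9602*exp(2*g) + 1.1152*exp(g) + 1.1528)*exp(g)/(0.6724*exp(4*g) + 3.4768*exp(3*g) + 4.6256*exp(2*g) + 0.3392*exp(g) + 0.0064)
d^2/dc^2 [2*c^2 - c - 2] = 4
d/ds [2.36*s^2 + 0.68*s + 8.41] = 4.72*s + 0.68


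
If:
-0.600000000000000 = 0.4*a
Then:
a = -1.50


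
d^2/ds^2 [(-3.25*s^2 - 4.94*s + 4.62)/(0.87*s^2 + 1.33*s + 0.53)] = (0.0429780000000193*s^3 + 29.972718*s^2 + 45.741816*s + 17.222634)/(0.658503*s^6 + 3.020031*s^5 + 5.8203*s^4 + 6.032215*s^3 + 3.5457*s^2 + 1.120791*s + 0.148877)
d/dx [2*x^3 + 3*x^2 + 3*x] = 6*x^2 + 6*x + 3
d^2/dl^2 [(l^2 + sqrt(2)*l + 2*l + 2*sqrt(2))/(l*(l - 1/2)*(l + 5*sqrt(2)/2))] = 8*(8*l^6 + 24*sqrt(2)*l^5 + 48*l^5 + 96*l^4 + 234*sqrt(2)*l^4 + 13*sqrt(2)*l^3 + 874*l^3 - 360*l^2 + 612*sqrt(2)*l^2 - 300*sqrt(2)*l + 60*l + 50*sqrt(2))/(l^3*(32*l^6 - 48*l^5 + 240*sqrt(2)*l^5 - 360*sqrt(2)*l^4 + 1224*l^4 - 1804*l^3 + 1180*sqrt(2)*l^3 - 1530*sqrt(2)*l^2 + 900*l^2 - 150*l + 750*sqrt(2)*l - 125*sqrt(2)))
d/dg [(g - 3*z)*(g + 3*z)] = 2*g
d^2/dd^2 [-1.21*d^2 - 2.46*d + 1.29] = -2.42000000000000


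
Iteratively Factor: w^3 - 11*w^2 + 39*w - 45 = (w - 5)*(w^2 - 6*w + 9) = (w - 5)*(w - 3)*(w - 3)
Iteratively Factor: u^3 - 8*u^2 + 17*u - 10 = (u - 2)*(u^2 - 6*u + 5) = (u - 2)*(u - 1)*(u - 5)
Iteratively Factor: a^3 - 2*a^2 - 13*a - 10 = (a + 2)*(a^2 - 4*a - 5) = (a + 1)*(a + 2)*(a - 5)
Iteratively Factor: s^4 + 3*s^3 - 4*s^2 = (s)*(s^3 + 3*s^2 - 4*s) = s*(s - 1)*(s^2 + 4*s) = s^2*(s - 1)*(s + 4)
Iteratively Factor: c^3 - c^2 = (c)*(c^2 - c) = c*(c - 1)*(c)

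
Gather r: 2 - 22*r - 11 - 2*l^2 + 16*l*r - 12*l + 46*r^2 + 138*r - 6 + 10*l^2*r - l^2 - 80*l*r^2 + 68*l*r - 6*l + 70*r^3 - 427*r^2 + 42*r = -3*l^2 - 18*l + 70*r^3 + r^2*(-80*l - 381) + r*(10*l^2 + 84*l + 158) - 15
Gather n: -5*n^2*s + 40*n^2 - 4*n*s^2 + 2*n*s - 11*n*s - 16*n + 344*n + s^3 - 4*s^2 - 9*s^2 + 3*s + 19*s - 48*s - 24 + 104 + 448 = n^2*(40 - 5*s) + n*(-4*s^2 - 9*s + 328) + s^3 - 13*s^2 - 26*s + 528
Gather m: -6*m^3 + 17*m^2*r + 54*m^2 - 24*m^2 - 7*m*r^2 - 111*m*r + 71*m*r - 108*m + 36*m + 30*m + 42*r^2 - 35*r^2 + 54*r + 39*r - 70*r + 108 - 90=-6*m^3 + m^2*(17*r + 30) + m*(-7*r^2 - 40*r - 42) + 7*r^2 + 23*r + 18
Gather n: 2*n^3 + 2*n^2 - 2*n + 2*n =2*n^3 + 2*n^2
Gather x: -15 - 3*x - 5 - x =-4*x - 20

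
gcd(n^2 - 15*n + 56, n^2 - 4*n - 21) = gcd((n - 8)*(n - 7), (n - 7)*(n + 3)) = n - 7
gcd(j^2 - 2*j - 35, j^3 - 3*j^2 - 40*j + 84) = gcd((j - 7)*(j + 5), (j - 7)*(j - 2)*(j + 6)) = j - 7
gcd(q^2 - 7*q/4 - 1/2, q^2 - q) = 1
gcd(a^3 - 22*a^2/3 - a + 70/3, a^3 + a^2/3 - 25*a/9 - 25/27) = a + 5/3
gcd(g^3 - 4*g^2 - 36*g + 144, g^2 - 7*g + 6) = g - 6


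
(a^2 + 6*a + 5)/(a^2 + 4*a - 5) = (a + 1)/(a - 1)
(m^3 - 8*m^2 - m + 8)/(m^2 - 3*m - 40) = (m^2 - 1)/(m + 5)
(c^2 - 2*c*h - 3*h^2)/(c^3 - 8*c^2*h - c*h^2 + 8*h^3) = (c - 3*h)/(c^2 - 9*c*h + 8*h^2)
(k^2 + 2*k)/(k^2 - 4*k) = (k + 2)/(k - 4)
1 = 1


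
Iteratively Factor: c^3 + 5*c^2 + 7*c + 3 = (c + 3)*(c^2 + 2*c + 1) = (c + 1)*(c + 3)*(c + 1)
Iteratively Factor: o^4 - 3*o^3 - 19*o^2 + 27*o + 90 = (o - 5)*(o^3 + 2*o^2 - 9*o - 18) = (o - 5)*(o + 3)*(o^2 - o - 6) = (o - 5)*(o - 3)*(o + 3)*(o + 2)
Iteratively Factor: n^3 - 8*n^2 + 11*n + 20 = (n + 1)*(n^2 - 9*n + 20) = (n - 5)*(n + 1)*(n - 4)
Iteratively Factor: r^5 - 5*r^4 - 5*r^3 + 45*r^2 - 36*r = (r - 4)*(r^4 - r^3 - 9*r^2 + 9*r) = r*(r - 4)*(r^3 - r^2 - 9*r + 9) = r*(r - 4)*(r - 1)*(r^2 - 9) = r*(r - 4)*(r - 1)*(r + 3)*(r - 3)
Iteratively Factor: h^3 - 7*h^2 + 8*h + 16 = (h - 4)*(h^2 - 3*h - 4) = (h - 4)*(h + 1)*(h - 4)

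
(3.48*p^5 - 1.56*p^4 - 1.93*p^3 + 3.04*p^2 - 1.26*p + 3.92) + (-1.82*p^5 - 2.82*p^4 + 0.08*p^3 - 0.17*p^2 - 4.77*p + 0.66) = 1.66*p^5 - 4.38*p^4 - 1.85*p^3 + 2.87*p^2 - 6.03*p + 4.58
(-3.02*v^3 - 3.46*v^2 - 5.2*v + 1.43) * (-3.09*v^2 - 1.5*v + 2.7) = 9.3318*v^5 + 15.2214*v^4 + 13.104*v^3 - 5.9607*v^2 - 16.185*v + 3.861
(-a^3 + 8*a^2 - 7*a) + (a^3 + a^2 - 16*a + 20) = 9*a^2 - 23*a + 20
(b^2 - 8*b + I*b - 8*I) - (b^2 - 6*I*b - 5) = -8*b + 7*I*b + 5 - 8*I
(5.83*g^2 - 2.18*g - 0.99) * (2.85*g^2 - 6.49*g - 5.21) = 16.6155*g^4 - 44.0497*g^3 - 19.0476*g^2 + 17.7829*g + 5.1579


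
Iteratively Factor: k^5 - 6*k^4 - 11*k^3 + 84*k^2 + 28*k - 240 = (k + 3)*(k^4 - 9*k^3 + 16*k^2 + 36*k - 80) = (k - 4)*(k + 3)*(k^3 - 5*k^2 - 4*k + 20) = (k - 4)*(k + 2)*(k + 3)*(k^2 - 7*k + 10) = (k - 4)*(k - 2)*(k + 2)*(k + 3)*(k - 5)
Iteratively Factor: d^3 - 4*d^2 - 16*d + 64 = (d - 4)*(d^2 - 16) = (d - 4)^2*(d + 4)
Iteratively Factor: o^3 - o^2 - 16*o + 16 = (o - 4)*(o^2 + 3*o - 4) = (o - 4)*(o - 1)*(o + 4)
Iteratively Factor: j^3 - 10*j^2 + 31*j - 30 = (j - 5)*(j^2 - 5*j + 6) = (j - 5)*(j - 2)*(j - 3)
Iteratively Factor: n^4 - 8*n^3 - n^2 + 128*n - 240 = (n - 5)*(n^3 - 3*n^2 - 16*n + 48) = (n - 5)*(n + 4)*(n^2 - 7*n + 12) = (n - 5)*(n - 3)*(n + 4)*(n - 4)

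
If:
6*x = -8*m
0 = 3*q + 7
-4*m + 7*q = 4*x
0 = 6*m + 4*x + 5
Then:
No Solution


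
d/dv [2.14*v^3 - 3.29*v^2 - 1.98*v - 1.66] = 6.42*v^2 - 6.58*v - 1.98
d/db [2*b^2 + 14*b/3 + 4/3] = 4*b + 14/3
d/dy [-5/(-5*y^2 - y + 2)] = 5*(-10*y - 1)/(5*y^2 + y - 2)^2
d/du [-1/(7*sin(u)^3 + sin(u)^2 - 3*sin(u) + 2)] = (21*sin(u)^2 + 2*sin(u) - 3)*cos(u)/(7*sin(u)^3 + sin(u)^2 - 3*sin(u) + 2)^2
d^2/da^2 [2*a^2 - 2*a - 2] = 4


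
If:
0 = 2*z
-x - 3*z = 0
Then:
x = 0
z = 0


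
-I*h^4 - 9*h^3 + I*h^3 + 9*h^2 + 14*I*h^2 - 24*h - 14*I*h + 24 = (h - 6*I)*(h - 4*I)*(h + I)*(-I*h + I)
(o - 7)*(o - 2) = o^2 - 9*o + 14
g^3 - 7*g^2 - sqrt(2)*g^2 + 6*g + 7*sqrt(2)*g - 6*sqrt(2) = (g - 6)*(g - 1)*(g - sqrt(2))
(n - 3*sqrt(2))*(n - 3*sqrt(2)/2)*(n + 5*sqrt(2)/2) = n^3 - 2*sqrt(2)*n^2 - 27*n/2 + 45*sqrt(2)/2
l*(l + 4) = l^2 + 4*l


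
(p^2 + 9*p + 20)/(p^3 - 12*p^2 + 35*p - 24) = (p^2 + 9*p + 20)/(p^3 - 12*p^2 + 35*p - 24)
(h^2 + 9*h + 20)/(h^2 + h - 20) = (h + 4)/(h - 4)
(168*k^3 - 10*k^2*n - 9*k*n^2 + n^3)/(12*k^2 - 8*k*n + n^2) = (28*k^2 + 3*k*n - n^2)/(2*k - n)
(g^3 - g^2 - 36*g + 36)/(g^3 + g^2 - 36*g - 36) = (g - 1)/(g + 1)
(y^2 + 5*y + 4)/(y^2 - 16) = (y + 1)/(y - 4)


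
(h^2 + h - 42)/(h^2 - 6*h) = (h + 7)/h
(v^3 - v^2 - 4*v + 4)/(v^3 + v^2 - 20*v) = (v^3 - v^2 - 4*v + 4)/(v*(v^2 + v - 20))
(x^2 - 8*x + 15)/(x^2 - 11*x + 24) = (x - 5)/(x - 8)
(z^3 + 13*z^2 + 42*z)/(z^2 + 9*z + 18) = z*(z + 7)/(z + 3)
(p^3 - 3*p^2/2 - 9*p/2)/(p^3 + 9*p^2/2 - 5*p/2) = (2*p^2 - 3*p - 9)/(2*p^2 + 9*p - 5)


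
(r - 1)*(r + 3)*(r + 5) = r^3 + 7*r^2 + 7*r - 15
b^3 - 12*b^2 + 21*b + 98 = (b - 7)^2*(b + 2)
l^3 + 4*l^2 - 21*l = l*(l - 3)*(l + 7)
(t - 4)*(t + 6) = t^2 + 2*t - 24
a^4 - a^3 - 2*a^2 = a^2*(a - 2)*(a + 1)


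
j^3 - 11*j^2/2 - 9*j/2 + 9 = (j - 6)*(j - 1)*(j + 3/2)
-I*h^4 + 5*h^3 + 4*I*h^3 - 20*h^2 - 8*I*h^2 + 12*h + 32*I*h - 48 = (h - 4)*(h - 2*I)*(h + 6*I)*(-I*h + 1)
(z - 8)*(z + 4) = z^2 - 4*z - 32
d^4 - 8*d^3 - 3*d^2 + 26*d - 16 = (d - 8)*(d - 1)^2*(d + 2)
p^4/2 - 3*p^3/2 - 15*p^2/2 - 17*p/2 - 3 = (p/2 + 1/2)*(p - 6)*(p + 1)^2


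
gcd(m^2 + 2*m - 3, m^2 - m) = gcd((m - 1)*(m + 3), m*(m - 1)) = m - 1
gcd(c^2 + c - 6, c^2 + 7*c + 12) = c + 3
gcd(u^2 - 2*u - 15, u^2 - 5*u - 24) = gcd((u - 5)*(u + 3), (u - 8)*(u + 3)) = u + 3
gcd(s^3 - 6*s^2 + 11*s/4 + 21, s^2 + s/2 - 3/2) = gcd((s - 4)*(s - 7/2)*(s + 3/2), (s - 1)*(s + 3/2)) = s + 3/2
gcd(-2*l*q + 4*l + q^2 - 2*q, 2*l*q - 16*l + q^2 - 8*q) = 1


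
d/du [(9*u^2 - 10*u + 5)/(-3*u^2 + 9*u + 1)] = (51*u^2 + 48*u - 55)/(9*u^4 - 54*u^3 + 75*u^2 + 18*u + 1)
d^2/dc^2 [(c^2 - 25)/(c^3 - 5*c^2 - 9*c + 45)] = 2*(c^3 + 15*c^2 + 27*c + 45)/(c^6 - 27*c^4 + 243*c^2 - 729)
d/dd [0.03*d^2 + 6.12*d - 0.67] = 0.06*d + 6.12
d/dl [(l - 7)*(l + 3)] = 2*l - 4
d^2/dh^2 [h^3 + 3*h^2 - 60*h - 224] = 6*h + 6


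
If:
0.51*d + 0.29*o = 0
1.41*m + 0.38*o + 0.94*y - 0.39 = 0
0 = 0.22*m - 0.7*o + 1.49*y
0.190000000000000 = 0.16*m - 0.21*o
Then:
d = 0.26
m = 0.60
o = -0.45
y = -0.30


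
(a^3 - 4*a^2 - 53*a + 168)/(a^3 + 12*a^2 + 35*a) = (a^2 - 11*a + 24)/(a*(a + 5))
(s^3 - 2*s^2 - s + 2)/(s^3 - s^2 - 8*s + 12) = (s^2 - 1)/(s^2 + s - 6)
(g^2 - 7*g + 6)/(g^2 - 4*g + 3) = (g - 6)/(g - 3)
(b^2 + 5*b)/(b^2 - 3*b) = (b + 5)/(b - 3)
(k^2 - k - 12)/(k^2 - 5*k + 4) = (k + 3)/(k - 1)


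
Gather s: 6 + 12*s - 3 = 12*s + 3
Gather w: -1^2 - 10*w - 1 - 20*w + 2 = -30*w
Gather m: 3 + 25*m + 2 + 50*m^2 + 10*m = 50*m^2 + 35*m + 5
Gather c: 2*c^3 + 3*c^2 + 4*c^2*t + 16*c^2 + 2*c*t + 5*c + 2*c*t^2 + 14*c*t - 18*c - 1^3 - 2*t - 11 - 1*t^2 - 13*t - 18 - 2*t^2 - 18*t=2*c^3 + c^2*(4*t + 19) + c*(2*t^2 + 16*t - 13) - 3*t^2 - 33*t - 30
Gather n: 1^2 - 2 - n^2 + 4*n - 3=-n^2 + 4*n - 4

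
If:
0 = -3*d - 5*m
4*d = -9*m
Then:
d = 0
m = 0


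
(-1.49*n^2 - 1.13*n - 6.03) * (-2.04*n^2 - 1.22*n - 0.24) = 3.0396*n^4 + 4.123*n^3 + 14.0374*n^2 + 7.6278*n + 1.4472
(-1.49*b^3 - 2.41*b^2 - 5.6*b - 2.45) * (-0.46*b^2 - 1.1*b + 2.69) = 0.6854*b^5 + 2.7476*b^4 + 1.2189*b^3 + 0.8041*b^2 - 12.369*b - 6.5905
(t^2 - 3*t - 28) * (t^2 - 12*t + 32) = t^4 - 15*t^3 + 40*t^2 + 240*t - 896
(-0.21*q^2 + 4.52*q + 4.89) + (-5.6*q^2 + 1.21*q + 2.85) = -5.81*q^2 + 5.73*q + 7.74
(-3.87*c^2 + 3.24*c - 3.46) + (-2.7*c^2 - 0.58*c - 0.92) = -6.57*c^2 + 2.66*c - 4.38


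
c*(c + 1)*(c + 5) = c^3 + 6*c^2 + 5*c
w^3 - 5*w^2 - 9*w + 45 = (w - 5)*(w - 3)*(w + 3)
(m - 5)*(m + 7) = m^2 + 2*m - 35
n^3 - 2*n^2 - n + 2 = (n - 2)*(n - 1)*(n + 1)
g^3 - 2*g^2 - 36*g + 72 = (g - 6)*(g - 2)*(g + 6)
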